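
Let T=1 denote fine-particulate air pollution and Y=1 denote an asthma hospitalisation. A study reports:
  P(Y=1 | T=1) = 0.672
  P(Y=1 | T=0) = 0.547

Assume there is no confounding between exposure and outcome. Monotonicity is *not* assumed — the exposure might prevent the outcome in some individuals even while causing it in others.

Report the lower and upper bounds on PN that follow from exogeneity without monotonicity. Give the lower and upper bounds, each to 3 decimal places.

Let p₁ = 0.672, p₀ = 0.547.
Under exogeneity alone the bounds on PN are max{0,(p₁−p₀)/p₁} ≤ PN ≤ min{1,(1−p₀)/p₁}.
  lower = (p₁ − p₀)/p₁ = 0.125 / 0.672 ≈ 0.1860
  upper = min{1, (1 − p₀)/p₁} = 0.453 / 0.672 ≈ 0.6741

0.186 ≤ PN ≤ 0.674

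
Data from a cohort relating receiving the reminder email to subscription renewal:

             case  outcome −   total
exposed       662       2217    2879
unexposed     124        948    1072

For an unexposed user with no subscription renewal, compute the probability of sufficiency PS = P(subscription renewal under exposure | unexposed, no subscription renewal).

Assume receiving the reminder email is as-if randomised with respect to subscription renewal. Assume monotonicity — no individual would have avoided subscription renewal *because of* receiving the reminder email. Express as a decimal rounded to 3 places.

PS ≈ 0.129

p₁ = P(outcome | exposed) = 662/2879 = 0.22994
p₀ = P(outcome | unexposed) = 124/1072 = 0.11567
Under exogeneity and monotonicity, PS = (p₁ − p₀)/(1 − p₀).
PS = (0.22994 − 0.11567) / 0.88433 ≈ 0.1292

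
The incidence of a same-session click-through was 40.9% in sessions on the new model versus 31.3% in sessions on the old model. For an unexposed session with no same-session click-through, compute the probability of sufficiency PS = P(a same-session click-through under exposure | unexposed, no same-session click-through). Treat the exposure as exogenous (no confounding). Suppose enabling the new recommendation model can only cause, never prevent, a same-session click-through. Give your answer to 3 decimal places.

PS ≈ 0.140

p₁ = 0.409, p₀ = 0.313.
Under exogeneity and monotonicity, PS = (p₁ − p₀) / (1 − p₀).
PS = (0.409 − 0.313) / (1 − 0.313) = 0.096 / 0.687 ≈ 0.1397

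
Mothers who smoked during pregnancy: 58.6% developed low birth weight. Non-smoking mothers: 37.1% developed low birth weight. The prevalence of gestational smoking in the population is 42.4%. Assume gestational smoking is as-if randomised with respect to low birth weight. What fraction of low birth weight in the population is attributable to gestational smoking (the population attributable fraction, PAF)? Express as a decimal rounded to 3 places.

p₁ = 0.586, p₀ = 0.371.
Overall risk P(Y=1) = π·p₁ + (1−π)·p₀ = 0.424×0.586 + 0.576×0.371 = 0.46216.
Under exogeneity, PAF = [P(Y=1) − p₀] / P(Y=1).
PAF = (0.46216 − 0.371) / 0.46216 ≈ 0.1972

PAF ≈ 0.197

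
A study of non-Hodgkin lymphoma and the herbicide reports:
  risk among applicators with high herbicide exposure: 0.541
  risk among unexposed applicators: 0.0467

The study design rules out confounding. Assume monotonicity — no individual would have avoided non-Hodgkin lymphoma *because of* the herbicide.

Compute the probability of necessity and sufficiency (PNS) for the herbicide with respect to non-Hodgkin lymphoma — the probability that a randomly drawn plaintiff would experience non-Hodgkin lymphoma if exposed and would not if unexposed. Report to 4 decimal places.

Let p₁ = 0.541, p₀ = 0.0467.
Under exogeneity and monotonicity, PNS = p₁ − p₀.
PNS = 0.541 − 0.0467 = 0.4943

PNS ≈ 0.4943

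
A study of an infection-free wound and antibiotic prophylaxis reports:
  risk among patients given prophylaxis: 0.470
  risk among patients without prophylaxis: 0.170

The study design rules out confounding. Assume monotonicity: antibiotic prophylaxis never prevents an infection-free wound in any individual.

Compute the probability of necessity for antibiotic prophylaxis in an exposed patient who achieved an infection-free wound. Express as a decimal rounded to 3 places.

Let p₁ = 0.47, p₀ = 0.17.
Under exogeneity and monotonicity, PN = (p₁ − p₀) / p₁.
PN = (0.47 − 0.17) / 0.47 = 0.3 / 0.47 ≈ 0.6383

PN ≈ 0.638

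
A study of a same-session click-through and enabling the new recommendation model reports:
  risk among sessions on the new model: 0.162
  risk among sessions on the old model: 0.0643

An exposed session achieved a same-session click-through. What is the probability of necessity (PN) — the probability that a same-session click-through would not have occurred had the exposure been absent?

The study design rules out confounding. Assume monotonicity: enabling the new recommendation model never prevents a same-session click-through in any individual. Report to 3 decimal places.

Let p₁ = 0.162, p₀ = 0.0643.
Under exogeneity and monotonicity, PN = (p₁ − p₀) / p₁.
PN = (0.162 − 0.0643) / 0.162 = 0.0977 / 0.162 ≈ 0.6031

PN ≈ 0.603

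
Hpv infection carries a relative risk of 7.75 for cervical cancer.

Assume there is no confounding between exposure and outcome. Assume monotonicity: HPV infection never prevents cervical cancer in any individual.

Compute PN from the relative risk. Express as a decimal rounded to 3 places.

PN ≈ 0.871

Under exogeneity and monotonicity, PN = (RR − 1) / RR = 1 − 1/RR.
PN = (7.75 − 1) / 7.75 = 6.75 / 7.75 ≈ 0.8710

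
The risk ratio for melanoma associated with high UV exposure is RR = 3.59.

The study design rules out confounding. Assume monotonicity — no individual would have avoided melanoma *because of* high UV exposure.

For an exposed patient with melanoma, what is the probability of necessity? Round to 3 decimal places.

PN ≈ 0.721

Under exogeneity and monotonicity, PN = (RR − 1) / RR = 1 − 1/RR.
PN = (3.59 − 1) / 3.59 = 2.59 / 3.59 ≈ 0.7214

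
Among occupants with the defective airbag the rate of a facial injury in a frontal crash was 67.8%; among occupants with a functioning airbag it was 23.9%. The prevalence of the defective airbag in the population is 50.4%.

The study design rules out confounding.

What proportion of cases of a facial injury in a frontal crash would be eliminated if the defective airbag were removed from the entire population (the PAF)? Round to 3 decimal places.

PAF ≈ 0.481

p₁ = 0.678, p₀ = 0.239.
Overall risk P(Y=1) = π·p₁ + (1−π)·p₀ = 0.504×0.678 + 0.496×0.239 = 0.46026.
Under exogeneity, PAF = [P(Y=1) − p₀] / P(Y=1).
PAF = (0.46026 − 0.239) / 0.46026 ≈ 0.4807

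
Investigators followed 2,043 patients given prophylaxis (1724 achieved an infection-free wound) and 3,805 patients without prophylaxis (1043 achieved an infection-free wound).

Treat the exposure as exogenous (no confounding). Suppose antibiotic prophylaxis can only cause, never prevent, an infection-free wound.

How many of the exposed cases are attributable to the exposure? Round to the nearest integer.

p₁ = P(outcome | exposed) = 1724/2043 = 0.84386
p₀ = P(outcome | unexposed) = 1043/3805 = 0.27411
PN = (p₁ − p₀)/p₁ = (0.84386 − 0.27411) / 0.84386 ≈ 0.67517.
Attributable cases ≈ PN × (exposed cases) = 0.67517 × 1724 ≈ 1163.99.

about 1164 cases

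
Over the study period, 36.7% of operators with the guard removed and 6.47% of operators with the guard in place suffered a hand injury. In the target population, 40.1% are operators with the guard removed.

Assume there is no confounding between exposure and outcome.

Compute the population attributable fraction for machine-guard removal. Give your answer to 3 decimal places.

p₁ = 0.367, p₀ = 0.0647.
Overall risk P(Y=1) = π·p₁ + (1−π)·p₀ = 0.401×0.367 + 0.599×0.0647 = 0.18592.
Under exogeneity, PAF = [P(Y=1) − p₀] / P(Y=1).
PAF = (0.18592 − 0.0647) / 0.18592 ≈ 0.6520

PAF ≈ 0.652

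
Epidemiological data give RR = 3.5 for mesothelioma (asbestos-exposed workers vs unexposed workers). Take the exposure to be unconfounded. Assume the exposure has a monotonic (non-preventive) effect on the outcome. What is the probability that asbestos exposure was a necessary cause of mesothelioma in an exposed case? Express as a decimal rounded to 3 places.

Under exogeneity and monotonicity, PN = (RR − 1) / RR = 1 − 1/RR.
PN = (3.5 − 1) / 3.5 = 2.5 / 3.5 ≈ 0.7143

PN ≈ 0.714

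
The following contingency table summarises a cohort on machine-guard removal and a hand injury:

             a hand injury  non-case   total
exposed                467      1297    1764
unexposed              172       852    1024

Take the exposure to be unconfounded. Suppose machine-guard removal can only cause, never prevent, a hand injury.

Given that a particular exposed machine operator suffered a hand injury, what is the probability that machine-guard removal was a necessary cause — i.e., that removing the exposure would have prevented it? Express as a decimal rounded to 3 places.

PN ≈ 0.366

p₁ = P(outcome | exposed) = 467/1764 = 0.26474
p₀ = P(outcome | unexposed) = 172/1024 = 0.16797
Under exogeneity and monotonicity, PN = (p₁ − p₀) / p₁.
PN = (0.26474 − 0.16797) / 0.26474 = 0.09677 / 0.26474 ≈ 0.3655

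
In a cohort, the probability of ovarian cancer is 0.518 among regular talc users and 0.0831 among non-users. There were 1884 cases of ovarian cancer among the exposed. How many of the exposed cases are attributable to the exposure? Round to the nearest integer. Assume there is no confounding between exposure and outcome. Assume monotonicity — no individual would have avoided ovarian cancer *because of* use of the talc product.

about 1582 cases

Let p₁ = 0.518, p₀ = 0.0831.
PN = (p₁ − p₀)/p₁ = (0.518 − 0.0831) / 0.518 ≈ 0.83958.
Attributable cases ≈ PN × (exposed cases) = 0.83958 × 1884 ≈ 1581.76.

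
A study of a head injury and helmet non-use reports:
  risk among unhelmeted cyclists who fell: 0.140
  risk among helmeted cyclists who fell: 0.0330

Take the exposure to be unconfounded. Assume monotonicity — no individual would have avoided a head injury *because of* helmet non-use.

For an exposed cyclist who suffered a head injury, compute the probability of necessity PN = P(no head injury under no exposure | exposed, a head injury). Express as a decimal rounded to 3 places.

PN ≈ 0.764

Let p₁ = 0.14, p₀ = 0.033.
Under exogeneity and monotonicity, PN = (p₁ − p₀) / p₁.
PN = (0.14 − 0.033) / 0.14 = 0.107 / 0.14 ≈ 0.7643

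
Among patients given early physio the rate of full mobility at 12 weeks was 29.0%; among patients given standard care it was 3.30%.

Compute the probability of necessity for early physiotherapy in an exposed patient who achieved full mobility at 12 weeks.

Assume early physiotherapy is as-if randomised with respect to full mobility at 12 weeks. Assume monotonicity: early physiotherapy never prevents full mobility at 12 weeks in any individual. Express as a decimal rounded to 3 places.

PN ≈ 0.886

p₁ = 0.29, p₀ = 0.033.
Under exogeneity and monotonicity, PN = (p₁ − p₀) / p₁.
PN = (0.29 − 0.033) / 0.29 = 0.257 / 0.29 ≈ 0.8862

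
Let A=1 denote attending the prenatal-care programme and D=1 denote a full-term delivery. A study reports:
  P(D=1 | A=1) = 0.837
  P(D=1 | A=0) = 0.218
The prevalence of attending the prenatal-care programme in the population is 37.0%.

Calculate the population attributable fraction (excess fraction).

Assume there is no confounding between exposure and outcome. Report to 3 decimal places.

Let p₁ = 0.837, p₀ = 0.218.
Overall risk P(Y=1) = π·p₁ + (1−π)·p₀ = 0.37×0.837 + 0.63×0.218 = 0.44703.
Under exogeneity, PAF = [P(Y=1) − p₀] / P(Y=1).
PAF = (0.44703 − 0.218) / 0.44703 ≈ 0.5123

PAF ≈ 0.512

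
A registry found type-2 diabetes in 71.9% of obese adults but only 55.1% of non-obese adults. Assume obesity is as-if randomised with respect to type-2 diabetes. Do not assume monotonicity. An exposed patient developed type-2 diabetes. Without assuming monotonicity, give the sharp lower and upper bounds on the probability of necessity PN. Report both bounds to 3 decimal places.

0.234 ≤ PN ≤ 0.624

p₁ = 0.719, p₀ = 0.551.
Under exogeneity alone the bounds on PN are max{0,(p₁−p₀)/p₁} ≤ PN ≤ min{1,(1−p₀)/p₁}.
  lower = (p₁ − p₀)/p₁ = 0.168 / 0.719 ≈ 0.2337
  upper = min{1, (1 − p₀)/p₁} = 0.449 / 0.719 ≈ 0.6245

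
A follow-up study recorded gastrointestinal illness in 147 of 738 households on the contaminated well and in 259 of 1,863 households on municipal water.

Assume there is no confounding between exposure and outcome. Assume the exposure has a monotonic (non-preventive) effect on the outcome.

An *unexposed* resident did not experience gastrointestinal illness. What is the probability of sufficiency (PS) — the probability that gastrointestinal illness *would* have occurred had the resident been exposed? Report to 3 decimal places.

p₁ = P(outcome | exposed) = 147/738 = 0.19919
p₀ = P(outcome | unexposed) = 259/1863 = 0.13902
Under exogeneity and monotonicity, PS = (p₁ − p₀) / (1 − p₀).
PS = (0.19919 − 0.13902) / (1 − 0.13902) = 0.060164 / 0.86098 ≈ 0.0699

PS ≈ 0.070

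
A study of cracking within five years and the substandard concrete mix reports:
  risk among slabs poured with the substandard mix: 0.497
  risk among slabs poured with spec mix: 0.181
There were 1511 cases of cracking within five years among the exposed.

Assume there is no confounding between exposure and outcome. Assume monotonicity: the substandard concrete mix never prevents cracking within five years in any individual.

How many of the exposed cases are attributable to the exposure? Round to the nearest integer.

Let p₁ = 0.497, p₀ = 0.181.
PN = (p₁ − p₀)/p₁ = (0.497 − 0.181) / 0.497 ≈ 0.63581.
Attributable cases ≈ PN × (exposed cases) = 0.63581 × 1511 ≈ 960.72.

about 961 cases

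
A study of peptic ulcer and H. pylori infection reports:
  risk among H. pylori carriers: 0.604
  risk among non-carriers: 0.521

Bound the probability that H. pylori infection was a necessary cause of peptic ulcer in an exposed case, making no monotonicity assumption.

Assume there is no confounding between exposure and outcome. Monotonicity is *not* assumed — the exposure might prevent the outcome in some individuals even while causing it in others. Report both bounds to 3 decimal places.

Let p₁ = 0.604, p₀ = 0.521.
Under exogeneity alone the bounds on PN are max{0,(p₁−p₀)/p₁} ≤ PN ≤ min{1,(1−p₀)/p₁}.
  lower = (p₁ − p₀)/p₁ = 0.083 / 0.604 ≈ 0.1374
  upper = min{1, (1 − p₀)/p₁} = 0.479 / 0.604 ≈ 0.7930

0.137 ≤ PN ≤ 0.793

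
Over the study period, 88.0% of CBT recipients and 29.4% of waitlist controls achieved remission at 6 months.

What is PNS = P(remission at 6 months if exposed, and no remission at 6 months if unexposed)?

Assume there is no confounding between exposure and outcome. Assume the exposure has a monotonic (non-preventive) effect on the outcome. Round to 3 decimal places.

PNS ≈ 0.586

p₁ = 0.88, p₀ = 0.294.
Under exogeneity and monotonicity, PNS = p₁ − p₀.
PNS = 0.88 − 0.294 = 0.586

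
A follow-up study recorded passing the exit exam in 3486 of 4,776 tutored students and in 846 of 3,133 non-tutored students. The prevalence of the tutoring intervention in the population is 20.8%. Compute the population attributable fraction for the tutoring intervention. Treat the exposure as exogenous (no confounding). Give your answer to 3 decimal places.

PAF ≈ 0.262

p₁ = P(outcome | exposed) = 3486/4776 = 0.7299
p₀ = P(outcome | unexposed) = 846/3133 = 0.27003
Overall risk P(Y=1) = π·p₁ + (1−π)·p₀ = 0.208×0.7299 + 0.792×0.27003 = 0.36568.
Under exogeneity, PAF = [P(Y=1) − p₀] / P(Y=1).
PAF = (0.36568 − 0.27003) / 0.36568 ≈ 0.2616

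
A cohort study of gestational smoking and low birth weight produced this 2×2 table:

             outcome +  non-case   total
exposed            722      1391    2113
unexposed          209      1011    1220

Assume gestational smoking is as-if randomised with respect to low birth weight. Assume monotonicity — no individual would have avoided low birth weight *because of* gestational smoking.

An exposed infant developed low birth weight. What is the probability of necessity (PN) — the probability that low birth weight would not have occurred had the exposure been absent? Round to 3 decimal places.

PN ≈ 0.499

p₁ = P(outcome | exposed) = 722/2113 = 0.34169
p₀ = P(outcome | unexposed) = 209/1220 = 0.17131
Under exogeneity and monotonicity, PN = (p₁ − p₀)/p₁.
PN = (0.34169 − 0.17131) / 0.34169 ≈ 0.4986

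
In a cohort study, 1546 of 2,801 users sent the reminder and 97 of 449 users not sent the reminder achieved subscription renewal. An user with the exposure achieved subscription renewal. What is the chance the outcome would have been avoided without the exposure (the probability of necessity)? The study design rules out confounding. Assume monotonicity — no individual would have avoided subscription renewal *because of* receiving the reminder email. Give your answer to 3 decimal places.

p₁ = P(outcome | exposed) = 1546/2801 = 0.55195
p₀ = P(outcome | unexposed) = 97/449 = 0.21604
Under exogeneity and monotonicity, PN = (p₁ − p₀) / p₁.
PN = (0.55195 − 0.21604) / 0.55195 = 0.33591 / 0.55195 ≈ 0.6086

PN ≈ 0.609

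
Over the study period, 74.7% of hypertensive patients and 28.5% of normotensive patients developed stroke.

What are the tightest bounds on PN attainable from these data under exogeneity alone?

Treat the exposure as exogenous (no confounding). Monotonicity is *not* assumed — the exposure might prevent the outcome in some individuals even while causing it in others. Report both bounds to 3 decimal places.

p₁ = 0.747, p₀ = 0.285.
Under exogeneity alone the bounds on PN are max{0,(p₁−p₀)/p₁} ≤ PN ≤ min{1,(1−p₀)/p₁}.
  lower = (p₁ − p₀)/p₁ = 0.462 / 0.747 ≈ 0.6185
  upper = min{1, (1 − p₀)/p₁} = 0.715 / 0.747 ≈ 0.9572

0.618 ≤ PN ≤ 0.957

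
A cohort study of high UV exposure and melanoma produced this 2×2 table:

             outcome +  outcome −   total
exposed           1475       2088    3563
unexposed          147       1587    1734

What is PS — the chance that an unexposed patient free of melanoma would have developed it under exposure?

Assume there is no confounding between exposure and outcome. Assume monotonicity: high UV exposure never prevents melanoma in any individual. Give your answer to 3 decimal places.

PS ≈ 0.360

p₁ = P(outcome | exposed) = 1475/3563 = 0.41398
p₀ = P(outcome | unexposed) = 147/1734 = 0.084775
Under exogeneity and monotonicity, PS = (p₁ − p₀)/(1 − p₀).
PS = (0.41398 − 0.084775) / 0.91522 ≈ 0.3597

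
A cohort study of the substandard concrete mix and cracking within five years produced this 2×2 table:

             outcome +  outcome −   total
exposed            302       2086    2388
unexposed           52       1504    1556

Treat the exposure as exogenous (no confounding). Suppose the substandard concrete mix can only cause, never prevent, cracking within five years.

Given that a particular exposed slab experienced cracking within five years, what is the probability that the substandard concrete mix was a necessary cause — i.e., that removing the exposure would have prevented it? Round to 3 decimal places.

PN ≈ 0.736

p₁ = P(outcome | exposed) = 302/2388 = 0.12647
p₀ = P(outcome | unexposed) = 52/1556 = 0.033419
Under exogeneity and monotonicity, PN = (p₁ − p₀)/p₁.
PN = (0.12647 − 0.033419) / 0.12647 ≈ 0.7357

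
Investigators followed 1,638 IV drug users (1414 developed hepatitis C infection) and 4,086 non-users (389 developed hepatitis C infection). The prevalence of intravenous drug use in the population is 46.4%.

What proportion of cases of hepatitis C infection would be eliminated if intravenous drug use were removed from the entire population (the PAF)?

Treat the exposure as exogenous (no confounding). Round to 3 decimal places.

p₁ = P(outcome | exposed) = 1414/1638 = 0.86325
p₀ = P(outcome | unexposed) = 389/4086 = 0.095203
Overall risk P(Y=1) = π·p₁ + (1−π)·p₀ = 0.464×0.86325 + 0.536×0.095203 = 0.45158.
Under exogeneity, PAF = [P(Y=1) − p₀] / P(Y=1).
PAF = (0.45158 − 0.095203) / 0.45158 ≈ 0.7892

PAF ≈ 0.789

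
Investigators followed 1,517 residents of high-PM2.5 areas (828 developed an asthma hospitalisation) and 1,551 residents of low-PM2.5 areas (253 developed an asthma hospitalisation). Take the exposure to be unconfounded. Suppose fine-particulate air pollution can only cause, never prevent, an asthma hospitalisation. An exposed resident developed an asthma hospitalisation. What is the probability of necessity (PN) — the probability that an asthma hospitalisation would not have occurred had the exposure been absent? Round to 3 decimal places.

p₁ = P(outcome | exposed) = 828/1517 = 0.54581
p₀ = P(outcome | unexposed) = 253/1551 = 0.16312
Under exogeneity and monotonicity, PN = (p₁ − p₀) / p₁.
PN = (0.54581 − 0.16312) / 0.54581 = 0.38269 / 0.54581 ≈ 0.7011

PN ≈ 0.701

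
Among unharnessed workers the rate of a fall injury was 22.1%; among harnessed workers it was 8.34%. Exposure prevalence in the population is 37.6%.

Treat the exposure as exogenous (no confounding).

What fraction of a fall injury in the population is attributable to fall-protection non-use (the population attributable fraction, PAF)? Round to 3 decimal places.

p₁ = 0.221, p₀ = 0.0834.
Overall risk P(Y=1) = π·p₁ + (1−π)·p₀ = 0.376×0.221 + 0.624×0.0834 = 0.13514.
Under exogeneity, PAF = [P(Y=1) − p₀] / P(Y=1).
PAF = (0.13514 − 0.0834) / 0.13514 ≈ 0.3829

PAF ≈ 0.383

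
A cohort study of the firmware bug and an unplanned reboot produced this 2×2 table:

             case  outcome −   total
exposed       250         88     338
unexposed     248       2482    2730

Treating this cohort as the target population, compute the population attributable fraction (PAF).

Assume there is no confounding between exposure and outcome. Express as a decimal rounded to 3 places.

p₁ = P(outcome | exposed) = 250/338 = 0.73964
p₀ = P(outcome | unexposed) = 248/2730 = 0.090842
Exposure prevalence π = 338/3068 = 0.11017; overall risk P(Y=1) = 0.16232.
Under exogeneity, PAF = [P(Y=1) − p₀]/P(Y=1).
PAF = (0.16232 − 0.090842) / 0.16232 ≈ 0.4404

PAF ≈ 0.440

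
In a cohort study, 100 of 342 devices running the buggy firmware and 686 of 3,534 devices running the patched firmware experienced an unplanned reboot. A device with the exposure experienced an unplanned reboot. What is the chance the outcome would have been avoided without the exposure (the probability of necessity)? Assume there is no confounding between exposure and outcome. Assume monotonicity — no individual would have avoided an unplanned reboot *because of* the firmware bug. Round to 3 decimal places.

p₁ = P(outcome | exposed) = 100/342 = 0.2924
p₀ = P(outcome | unexposed) = 686/3534 = 0.19411
Under exogeneity and monotonicity, PN = (p₁ − p₀) / p₁.
PN = (0.2924 − 0.19411) / 0.2924 = 0.098283 / 0.2924 ≈ 0.3361

PN ≈ 0.336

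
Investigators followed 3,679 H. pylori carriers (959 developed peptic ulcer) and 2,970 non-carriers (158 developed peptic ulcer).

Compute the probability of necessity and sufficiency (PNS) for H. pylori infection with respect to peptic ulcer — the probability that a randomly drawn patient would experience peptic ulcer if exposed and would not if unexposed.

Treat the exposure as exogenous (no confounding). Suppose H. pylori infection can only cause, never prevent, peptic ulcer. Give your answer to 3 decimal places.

PNS ≈ 0.207

p₁ = P(outcome | exposed) = 959/3679 = 0.26067
p₀ = P(outcome | unexposed) = 158/2970 = 0.053199
Under exogeneity and monotonicity, PNS = p₁ − p₀.
PNS = 0.26067 − 0.053199 = 0.20747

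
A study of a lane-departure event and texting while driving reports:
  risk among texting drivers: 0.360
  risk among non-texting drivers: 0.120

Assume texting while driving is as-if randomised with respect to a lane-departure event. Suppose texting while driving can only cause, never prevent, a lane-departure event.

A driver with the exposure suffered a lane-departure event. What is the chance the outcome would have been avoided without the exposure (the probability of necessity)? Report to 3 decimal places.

PN ≈ 0.667

Let p₁ = 0.36, p₀ = 0.12.
Under exogeneity and monotonicity, PN = (p₁ − p₀) / p₁.
PN = (0.36 − 0.12) / 0.36 = 0.24 / 0.36 ≈ 0.6667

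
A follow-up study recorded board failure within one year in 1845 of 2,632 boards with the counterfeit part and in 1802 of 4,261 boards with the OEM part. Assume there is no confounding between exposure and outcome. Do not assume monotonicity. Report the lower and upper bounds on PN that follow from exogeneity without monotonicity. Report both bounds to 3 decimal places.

0.397 ≤ PN ≤ 0.823

p₁ = P(outcome | exposed) = 1845/2632 = 0.70099
p₀ = P(outcome | unexposed) = 1802/4261 = 0.42291
Under exogeneity alone the bounds on PN are max{0,(p₁−p₀)/p₁} ≤ PN ≤ min{1,(1−p₀)/p₁}.
  lower = (p₁ − p₀)/p₁ = 0.27808 / 0.70099 ≈ 0.3967
  upper = min{1, (1 − p₀)/p₁} = 0.57709 / 0.70099 ≈ 0.8233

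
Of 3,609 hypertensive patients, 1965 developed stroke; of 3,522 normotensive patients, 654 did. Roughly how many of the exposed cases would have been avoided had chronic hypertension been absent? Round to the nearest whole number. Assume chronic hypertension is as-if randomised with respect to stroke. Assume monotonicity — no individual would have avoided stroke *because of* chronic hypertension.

p₁ = P(outcome | exposed) = 1965/3609 = 0.54447
p₀ = P(outcome | unexposed) = 654/3522 = 0.18569
PN = (p₁ − p₀)/p₁ = (0.54447 − 0.18569) / 0.54447 ≈ 0.65895.
Attributable cases ≈ PN × (exposed cases) = 0.65895 × 1965 ≈ 1294.84.

about 1295 cases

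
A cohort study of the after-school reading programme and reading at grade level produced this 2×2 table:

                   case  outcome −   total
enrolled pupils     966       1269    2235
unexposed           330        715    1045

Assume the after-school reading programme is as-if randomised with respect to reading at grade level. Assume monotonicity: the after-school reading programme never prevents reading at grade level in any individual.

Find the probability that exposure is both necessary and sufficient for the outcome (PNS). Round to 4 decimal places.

p₁ = P(outcome | exposed) = 966/2235 = 0.43221
p₀ = P(outcome | unexposed) = 330/1045 = 0.31579
Under exogeneity and monotonicity, PNS = p₁ − p₀.
PNS = 0.43221 − 0.31579 = 0.11643

PNS ≈ 0.1164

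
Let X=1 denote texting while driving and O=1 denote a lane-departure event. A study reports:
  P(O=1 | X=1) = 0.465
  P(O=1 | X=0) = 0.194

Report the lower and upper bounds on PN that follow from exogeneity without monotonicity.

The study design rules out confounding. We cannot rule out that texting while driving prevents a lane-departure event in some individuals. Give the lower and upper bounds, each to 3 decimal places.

Let p₁ = 0.465, p₀ = 0.194.
Under exogeneity alone the bounds on PN are max{0,(p₁−p₀)/p₁} ≤ PN ≤ min{1,(1−p₀)/p₁}.
  lower = (p₁ − p₀)/p₁ = 0.271 / 0.465 ≈ 0.5828
  upper = min{1, (1 − p₀)/p₁} = 0.806 / 0.465 ≈ 1.7333 → capped at 1

0.583 ≤ PN ≤ 1.000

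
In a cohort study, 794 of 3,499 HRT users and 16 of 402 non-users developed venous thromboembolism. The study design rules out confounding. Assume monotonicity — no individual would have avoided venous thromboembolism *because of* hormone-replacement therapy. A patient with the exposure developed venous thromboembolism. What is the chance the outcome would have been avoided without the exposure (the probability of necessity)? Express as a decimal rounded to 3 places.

PN ≈ 0.825

p₁ = P(outcome | exposed) = 794/3499 = 0.22692
p₀ = P(outcome | unexposed) = 16/402 = 0.039801
Under exogeneity and monotonicity, PN = (p₁ − p₀) / p₁.
PN = (0.22692 − 0.039801) / 0.22692 = 0.18712 / 0.22692 ≈ 0.8246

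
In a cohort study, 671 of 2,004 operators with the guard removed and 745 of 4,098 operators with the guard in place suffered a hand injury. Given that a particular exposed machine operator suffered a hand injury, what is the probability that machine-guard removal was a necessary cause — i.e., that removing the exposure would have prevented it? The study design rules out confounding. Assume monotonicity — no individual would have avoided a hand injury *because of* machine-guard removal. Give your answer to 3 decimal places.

PN ≈ 0.457

p₁ = P(outcome | exposed) = 671/2004 = 0.33483
p₀ = P(outcome | unexposed) = 745/4098 = 0.1818
Under exogeneity and monotonicity, PN = (p₁ − p₀) / p₁.
PN = (0.33483 − 0.1818) / 0.33483 = 0.15303 / 0.33483 ≈ 0.4571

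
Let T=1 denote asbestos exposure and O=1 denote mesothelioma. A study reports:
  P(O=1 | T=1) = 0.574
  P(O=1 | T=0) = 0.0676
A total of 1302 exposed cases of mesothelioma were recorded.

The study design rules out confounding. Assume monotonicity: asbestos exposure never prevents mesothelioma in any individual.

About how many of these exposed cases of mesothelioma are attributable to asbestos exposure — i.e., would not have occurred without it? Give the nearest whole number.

Let p₁ = 0.574, p₀ = 0.0676.
PN = (p₁ − p₀)/p₁ = (0.574 − 0.0676) / 0.574 ≈ 0.88223.
Attributable cases ≈ PN × (exposed cases) = 0.88223 × 1302 ≈ 1148.66.

about 1149 cases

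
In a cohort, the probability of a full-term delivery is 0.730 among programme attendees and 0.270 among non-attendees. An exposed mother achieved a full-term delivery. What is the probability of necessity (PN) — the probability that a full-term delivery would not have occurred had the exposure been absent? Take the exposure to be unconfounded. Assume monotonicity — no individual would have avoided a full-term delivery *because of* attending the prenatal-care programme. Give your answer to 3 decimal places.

PN ≈ 0.630

Let p₁ = 0.73, p₀ = 0.27.
Under exogeneity and monotonicity, PN = (p₁ − p₀) / p₁.
PN = (0.73 − 0.27) / 0.73 = 0.46 / 0.73 ≈ 0.6301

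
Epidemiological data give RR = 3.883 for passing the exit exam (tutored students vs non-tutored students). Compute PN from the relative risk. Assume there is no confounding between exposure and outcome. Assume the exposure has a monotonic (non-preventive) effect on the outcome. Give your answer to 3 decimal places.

PN ≈ 0.742

Under exogeneity and monotonicity, PN = (RR − 1) / RR = 1 − 1/RR.
PN = (3.883 − 1) / 3.883 = 2.883 / 3.883 ≈ 0.7425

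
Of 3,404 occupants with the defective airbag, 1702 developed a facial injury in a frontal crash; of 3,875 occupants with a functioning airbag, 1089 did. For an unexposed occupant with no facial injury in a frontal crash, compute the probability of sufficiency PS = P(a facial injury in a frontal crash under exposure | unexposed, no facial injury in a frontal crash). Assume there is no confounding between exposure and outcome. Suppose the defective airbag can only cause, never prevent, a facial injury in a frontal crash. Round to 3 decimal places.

p₁ = P(outcome | exposed) = 1702/3404 = 0.5
p₀ = P(outcome | unexposed) = 1089/3875 = 0.28103
Under exogeneity and monotonicity, PS = (p₁ − p₀) / (1 − p₀).
PS = (0.5 − 0.28103) / (1 − 0.28103) = 0.21897 / 0.71897 ≈ 0.3046

PS ≈ 0.305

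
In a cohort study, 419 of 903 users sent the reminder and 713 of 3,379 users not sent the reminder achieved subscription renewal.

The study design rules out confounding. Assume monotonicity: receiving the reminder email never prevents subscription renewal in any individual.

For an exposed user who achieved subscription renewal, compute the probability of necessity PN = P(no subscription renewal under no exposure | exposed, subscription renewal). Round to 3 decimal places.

p₁ = P(outcome | exposed) = 419/903 = 0.46401
p₀ = P(outcome | unexposed) = 713/3379 = 0.21101
Under exogeneity and monotonicity, PN = (p₁ − p₀) / p₁.
PN = (0.46401 − 0.21101) / 0.46401 = 0.253 / 0.46401 ≈ 0.5452

PN ≈ 0.545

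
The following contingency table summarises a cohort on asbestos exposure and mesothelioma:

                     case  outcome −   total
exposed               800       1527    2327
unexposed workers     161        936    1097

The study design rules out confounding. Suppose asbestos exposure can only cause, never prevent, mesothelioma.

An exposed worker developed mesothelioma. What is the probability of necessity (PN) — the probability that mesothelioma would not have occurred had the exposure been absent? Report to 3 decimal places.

p₁ = P(outcome | exposed) = 800/2327 = 0.34379
p₀ = P(outcome | unexposed) = 161/1097 = 0.14676
Under exogeneity and monotonicity, PN = (p₁ − p₀)/p₁.
PN = (0.34379 − 0.14676) / 0.34379 ≈ 0.5731

PN ≈ 0.573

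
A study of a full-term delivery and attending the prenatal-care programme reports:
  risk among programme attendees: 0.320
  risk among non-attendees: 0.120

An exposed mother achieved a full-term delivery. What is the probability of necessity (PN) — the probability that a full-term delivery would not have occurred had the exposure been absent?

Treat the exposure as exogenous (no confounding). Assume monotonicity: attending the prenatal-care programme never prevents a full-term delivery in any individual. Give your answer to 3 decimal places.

Let p₁ = 0.32, p₀ = 0.12.
Under exogeneity and monotonicity, PN = (p₁ − p₀) / p₁.
PN = (0.32 − 0.12) / 0.32 = 0.2 / 0.32 ≈ 0.6250

PN ≈ 0.625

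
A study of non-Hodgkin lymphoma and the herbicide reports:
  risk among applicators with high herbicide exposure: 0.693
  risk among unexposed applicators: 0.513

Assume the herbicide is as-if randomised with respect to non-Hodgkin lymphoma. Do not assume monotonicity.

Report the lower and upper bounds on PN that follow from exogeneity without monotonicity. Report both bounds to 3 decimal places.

Let p₁ = 0.693, p₀ = 0.513.
Under exogeneity alone the bounds on PN are max{0,(p₁−p₀)/p₁} ≤ PN ≤ min{1,(1−p₀)/p₁}.
  lower = (p₁ − p₀)/p₁ = 0.18 / 0.693 ≈ 0.2597
  upper = min{1, (1 − p₀)/p₁} = 0.487 / 0.693 ≈ 0.7027

0.260 ≤ PN ≤ 0.703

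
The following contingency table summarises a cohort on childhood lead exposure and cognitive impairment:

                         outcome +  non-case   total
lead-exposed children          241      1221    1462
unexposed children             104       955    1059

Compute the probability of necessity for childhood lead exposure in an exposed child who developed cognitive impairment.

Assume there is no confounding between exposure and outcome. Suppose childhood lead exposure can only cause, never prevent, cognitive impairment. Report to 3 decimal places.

p₁ = P(outcome | exposed) = 241/1462 = 0.16484
p₀ = P(outcome | unexposed) = 104/1059 = 0.098206
Under exogeneity and monotonicity, PN = (p₁ − p₀) / p₁.
PN = (0.16484 − 0.098206) / 0.16484 = 0.066637 / 0.16484 ≈ 0.4042

PN ≈ 0.404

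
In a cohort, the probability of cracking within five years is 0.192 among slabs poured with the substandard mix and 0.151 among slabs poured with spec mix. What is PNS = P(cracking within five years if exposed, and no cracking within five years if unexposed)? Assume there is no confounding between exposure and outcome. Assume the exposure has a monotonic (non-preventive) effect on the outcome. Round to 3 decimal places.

PNS ≈ 0.041

Let p₁ = 0.192, p₀ = 0.151.
Under exogeneity and monotonicity, PNS = p₁ − p₀.
PNS = 0.192 − 0.151 = 0.041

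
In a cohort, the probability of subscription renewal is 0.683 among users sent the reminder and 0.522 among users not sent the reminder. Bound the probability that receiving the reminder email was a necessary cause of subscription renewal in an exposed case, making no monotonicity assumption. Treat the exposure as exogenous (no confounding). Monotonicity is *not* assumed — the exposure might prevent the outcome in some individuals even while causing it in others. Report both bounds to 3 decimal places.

0.236 ≤ PN ≤ 0.700

Let p₁ = 0.683, p₀ = 0.522.
Under exogeneity alone the bounds on PN are max{0,(p₁−p₀)/p₁} ≤ PN ≤ min{1,(1−p₀)/p₁}.
  lower = (p₁ − p₀)/p₁ = 0.161 / 0.683 ≈ 0.2357
  upper = min{1, (1 − p₀)/p₁} = 0.478 / 0.683 ≈ 0.6999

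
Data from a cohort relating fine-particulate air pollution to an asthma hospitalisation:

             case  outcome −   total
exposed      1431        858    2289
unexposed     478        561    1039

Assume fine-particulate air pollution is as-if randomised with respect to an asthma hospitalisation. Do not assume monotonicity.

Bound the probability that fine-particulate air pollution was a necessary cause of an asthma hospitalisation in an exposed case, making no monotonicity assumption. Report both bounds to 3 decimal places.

p₁ = P(outcome | exposed) = 1431/2289 = 0.62516
p₀ = P(outcome | unexposed) = 478/1039 = 0.46006
Under exogeneity alone the bounds on PN are max{0,(p₁−p₀)/p₁} ≤ PN ≤ min{1,(1−p₀)/p₁}.
  lower = (p₁ − p₀)/p₁ = 0.16511 / 0.62516 ≈ 0.2641
  upper = min{1, (1 − p₀)/p₁} = 0.53994 / 0.62516 ≈ 0.8637

0.264 ≤ PN ≤ 0.864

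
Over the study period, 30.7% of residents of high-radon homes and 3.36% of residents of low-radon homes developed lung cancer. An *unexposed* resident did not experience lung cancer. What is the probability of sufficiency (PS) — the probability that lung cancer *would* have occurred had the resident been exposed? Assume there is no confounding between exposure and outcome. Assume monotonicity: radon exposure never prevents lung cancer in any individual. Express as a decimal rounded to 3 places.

PS ≈ 0.283

p₁ = 0.307, p₀ = 0.0336.
Under exogeneity and monotonicity, PS = (p₁ − p₀) / (1 − p₀).
PS = (0.307 − 0.0336) / (1 − 0.0336) = 0.2734 / 0.9664 ≈ 0.2829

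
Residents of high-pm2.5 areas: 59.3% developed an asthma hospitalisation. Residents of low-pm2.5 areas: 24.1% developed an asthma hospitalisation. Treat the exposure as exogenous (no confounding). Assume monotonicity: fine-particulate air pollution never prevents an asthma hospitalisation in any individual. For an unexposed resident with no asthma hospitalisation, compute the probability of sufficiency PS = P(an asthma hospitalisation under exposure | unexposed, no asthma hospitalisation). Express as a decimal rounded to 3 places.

PS ≈ 0.464

p₁ = 0.593, p₀ = 0.241.
Under exogeneity and monotonicity, PS = (p₁ − p₀) / (1 − p₀).
PS = (0.593 − 0.241) / (1 − 0.241) = 0.352 / 0.759 ≈ 0.4638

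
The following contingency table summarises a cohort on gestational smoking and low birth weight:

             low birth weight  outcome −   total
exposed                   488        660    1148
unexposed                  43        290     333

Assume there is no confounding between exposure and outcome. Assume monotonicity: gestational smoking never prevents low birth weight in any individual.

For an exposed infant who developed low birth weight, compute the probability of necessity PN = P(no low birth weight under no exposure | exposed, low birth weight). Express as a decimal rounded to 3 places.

p₁ = P(outcome | exposed) = 488/1148 = 0.42509
p₀ = P(outcome | unexposed) = 43/333 = 0.12913
Under exogeneity and monotonicity, PN = (p₁ − p₀) / p₁.
PN = (0.42509 − 0.12913) / 0.42509 = 0.29596 / 0.42509 ≈ 0.6962

PN ≈ 0.696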